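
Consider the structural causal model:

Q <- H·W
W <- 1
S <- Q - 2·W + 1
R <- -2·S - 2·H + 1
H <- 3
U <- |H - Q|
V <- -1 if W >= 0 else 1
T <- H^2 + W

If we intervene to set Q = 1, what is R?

-5

The intervention breaks the incoming arrows to Q: Q <- H·W no longer applies, and Q = 1.
S = Q - 2·W + 1  [with Q=1, W=1]  = 0
R = -2·S - 2·H + 1  [with S=0, H=3]  = -5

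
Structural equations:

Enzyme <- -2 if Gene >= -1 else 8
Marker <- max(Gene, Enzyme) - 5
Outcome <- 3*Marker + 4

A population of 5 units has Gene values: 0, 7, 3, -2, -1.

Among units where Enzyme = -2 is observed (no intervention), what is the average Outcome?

-4.25

E[Outcome|Enzyme=-2] averages over only the 4 units with Enzyme=-2 (Gene = 0, 7, 3, -1): Outcome = -11, 10, -2, -14, mean -4.25.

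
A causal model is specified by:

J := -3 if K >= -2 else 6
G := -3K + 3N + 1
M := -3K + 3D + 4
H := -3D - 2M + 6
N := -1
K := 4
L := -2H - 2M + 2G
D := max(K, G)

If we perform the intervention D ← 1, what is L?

-44

do(D=1) replaces the equation D := max(K, G) with the constant D = 1.
G = -3K + 3N + 1  [with K=4, N=-1]  = -14
M = -3K + 3D + 4  [with K=4, D=1]  = -5
H = -3D - 2M + 6  [with D=1, M=-5]  = 13
L = -2H - 2M + 2G  [with H=13, M=-5, G=-14]  = -44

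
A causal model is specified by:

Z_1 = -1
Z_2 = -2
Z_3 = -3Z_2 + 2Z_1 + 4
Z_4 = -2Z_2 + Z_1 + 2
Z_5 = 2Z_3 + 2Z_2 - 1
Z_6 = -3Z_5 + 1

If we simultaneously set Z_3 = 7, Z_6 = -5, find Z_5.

The joint intervention fixes Z_3 = 7, Z_6 = -5, removing each variable's own equation.
Z_5 = 2Z_3 + 2Z_2 - 1  [with Z_3=7, Z_2=-2]  = 9

9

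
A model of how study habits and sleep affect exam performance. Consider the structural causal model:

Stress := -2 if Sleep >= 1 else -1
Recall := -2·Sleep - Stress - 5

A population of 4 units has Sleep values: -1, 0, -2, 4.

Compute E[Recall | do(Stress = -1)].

-4.5

Every unit gets Stress=-1 under the intervention. Recall values become -2, -4, 0, -12; E[Recall|do(Stress=-1)] = -4.5.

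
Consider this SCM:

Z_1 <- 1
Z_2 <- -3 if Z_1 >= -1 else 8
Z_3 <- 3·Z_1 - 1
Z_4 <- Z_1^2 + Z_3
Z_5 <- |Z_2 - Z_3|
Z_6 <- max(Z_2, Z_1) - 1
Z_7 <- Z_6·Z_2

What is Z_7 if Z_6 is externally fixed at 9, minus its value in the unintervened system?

-27

Intervening sets Z_6 = 9 and removes its equation (Z_6 <- max(Z_2, Z_1) - 1).
Z_2 = -3 if Z_1 >= -1 else 8  [with Z_1=1]  = -3
Z_7 = Z_6·Z_2  [with Z_6=9, Z_2=-3]  = -27
Without intervention: Z_2 = -3 if Z_1 >= -1 else 8  [with Z_1=1]  = -3; Z_6 = max(Z_2, Z_1) - 1  [with Z_2=-3, Z_1=1]  = 0; Z_7 = Z_6·Z_2  [with Z_6=0, Z_2=-3]  = 0.
Change = -27 − 0 = -27.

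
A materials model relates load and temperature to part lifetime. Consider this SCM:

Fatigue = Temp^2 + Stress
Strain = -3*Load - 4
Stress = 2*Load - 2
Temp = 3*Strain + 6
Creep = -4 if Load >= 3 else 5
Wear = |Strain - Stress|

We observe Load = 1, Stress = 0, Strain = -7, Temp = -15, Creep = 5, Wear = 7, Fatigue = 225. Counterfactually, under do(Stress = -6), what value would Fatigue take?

Under do(Stress=-6), the mechanism Stress = 2*Load - 2 is discarded; Stress is fixed at -6.
Strain = -3*Load - 4  [with Load=1]  = -7
Temp = 3*Strain + 6  [with Strain=-7]  = -15
Fatigue = Temp^2 + Stress  [with Temp=-15, Stress=-6]  = 219

219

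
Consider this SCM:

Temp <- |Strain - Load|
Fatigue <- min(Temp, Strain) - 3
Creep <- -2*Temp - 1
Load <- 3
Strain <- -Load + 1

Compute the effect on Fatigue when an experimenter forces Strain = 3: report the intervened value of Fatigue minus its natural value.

2

do(Strain=3) replaces the equation Strain <- -Load + 1 with the constant Strain = 3.
Temp = |Strain - Load|  [with Strain=3, Load=3]  = 0
Fatigue = min(Temp, Strain) - 3  [with Temp=0, Strain=3]  = -3
Without intervention: Strain = -Load + 1  [with Load=3]  = -2; Temp = |Strain - Load|  [with Strain=-2, Load=3]  = 5; Fatigue = min(Temp, Strain) - 3  [with Temp=5, Strain=-2]  = -5.
Change = -3 − (-5) = 2.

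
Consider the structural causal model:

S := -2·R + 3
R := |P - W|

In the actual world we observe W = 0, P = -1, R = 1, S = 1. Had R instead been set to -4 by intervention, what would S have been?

11

The intervention breaks the incoming arrows to R: R := |P - W| no longer applies, and R = -4.
S = -2·R + 3  [with R=-4]  = 11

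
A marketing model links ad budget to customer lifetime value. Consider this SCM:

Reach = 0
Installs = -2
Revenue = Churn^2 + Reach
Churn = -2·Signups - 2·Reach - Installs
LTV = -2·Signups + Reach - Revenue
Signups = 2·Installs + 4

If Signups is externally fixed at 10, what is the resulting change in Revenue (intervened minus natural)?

do(Signups=10) replaces the equation Signups = 2·Installs + 4 with the constant Signups = 10.
Churn = -2·Signups - 2·Reach - Installs  [with Signups=10, Reach=0, Installs=-2]  = -18
Revenue = Churn^2 + Reach  [with Churn=-18, Reach=0]  = 324
Without intervention: Signups = 2·Installs + 4  [with Installs=-2]  = 0; Churn = -2·Signups - 2·Reach - Installs  [with Signups=0, Reach=0, Installs=-2]  = 2; Revenue = Churn^2 + Reach  [with Churn=2, Reach=0]  = 4.
Change = 324 − 4 = 320.

320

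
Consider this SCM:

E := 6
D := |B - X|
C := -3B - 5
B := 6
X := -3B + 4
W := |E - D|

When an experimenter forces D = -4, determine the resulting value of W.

Intervening sets D = -4 and removes its equation (D := |B - X|).
W = |E - D|  [with E=6, D=-4]  = 10

10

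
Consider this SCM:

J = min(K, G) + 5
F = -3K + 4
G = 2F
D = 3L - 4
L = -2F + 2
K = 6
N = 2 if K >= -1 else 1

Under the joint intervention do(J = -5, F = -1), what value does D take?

8

Setting J = -5, F = -1 by intervention discards those variables' equations.
L = -2F + 2  [with F=-1]  = 4
D = 3L - 4  [with L=4]  = 8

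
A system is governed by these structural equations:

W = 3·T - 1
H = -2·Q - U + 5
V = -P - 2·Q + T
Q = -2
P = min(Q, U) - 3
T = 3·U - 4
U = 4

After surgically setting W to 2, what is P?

do(W=2) replaces the equation W = 3·T - 1 with the constant W = 2.
No directed path runs from W to P, so P keeps its natural value.
P = min(Q, U) - 3  [with Q=-2, U=4]  = -5

-5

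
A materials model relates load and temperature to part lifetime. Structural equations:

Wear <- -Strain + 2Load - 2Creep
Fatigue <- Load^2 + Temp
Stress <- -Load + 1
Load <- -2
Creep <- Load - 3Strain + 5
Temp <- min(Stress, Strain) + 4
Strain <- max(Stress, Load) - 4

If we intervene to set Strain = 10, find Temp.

The intervention breaks the incoming arrows to Strain: Strain <- max(Stress, Load) - 4 no longer applies, and Strain = 10.
Stress = -Load + 1  [with Load=-2]  = 3
Temp = min(Stress, Strain) + 4  [with Stress=3, Strain=10]  = 7

7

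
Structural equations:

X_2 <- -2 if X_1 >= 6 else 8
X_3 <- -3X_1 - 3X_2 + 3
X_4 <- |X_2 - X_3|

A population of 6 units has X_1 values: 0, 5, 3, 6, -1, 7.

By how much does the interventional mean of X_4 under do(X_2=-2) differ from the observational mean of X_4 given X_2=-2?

-0.5

Every unit gets X_2=-2 under the intervention. X_4 values become 11, 4, 2, 7, 14, 10; E[X_4|do(X_2=-2)] = 8.
Conditioning on X_2=-2 selects the 2 unit(s) with X_1 ∈ {6, 7}. Their X_4 values: 7, 10. Mean = 8.5.
Difference = 8 − 8.5 = -0.5.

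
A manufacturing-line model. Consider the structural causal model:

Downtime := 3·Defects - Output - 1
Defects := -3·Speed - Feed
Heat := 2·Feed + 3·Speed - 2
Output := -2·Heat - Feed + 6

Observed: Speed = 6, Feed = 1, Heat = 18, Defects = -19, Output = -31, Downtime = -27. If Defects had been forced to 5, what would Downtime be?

Under do(Defects=5), the mechanism Defects := -3·Speed - Feed is discarded; Defects is fixed at 5.
Heat = 2·Feed + 3·Speed - 2  [with Feed=1, Speed=6]  = 18
Output = -2·Heat - Feed + 6  [with Heat=18, Feed=1]  = -31
Downtime = 3·Defects - Output - 1  [with Defects=5, Output=-31]  = 45

45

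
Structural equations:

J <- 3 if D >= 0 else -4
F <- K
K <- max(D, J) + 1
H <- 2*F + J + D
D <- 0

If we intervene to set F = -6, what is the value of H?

-9

Intervening sets F = -6 and removes its equation (F <- K).
J = 3 if D >= 0 else -4  [with D=0]  = 3
H = 2*F + J + D  [with F=-6, J=3, D=0]  = -9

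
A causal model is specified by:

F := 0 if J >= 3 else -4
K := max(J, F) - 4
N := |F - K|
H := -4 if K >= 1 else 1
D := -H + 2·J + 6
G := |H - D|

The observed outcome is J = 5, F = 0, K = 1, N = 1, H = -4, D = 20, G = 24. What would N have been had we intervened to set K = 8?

The intervention breaks the incoming arrows to K: K := max(J, F) - 4 no longer applies, and K = 8.
F = 0 if J >= 3 else -4  [with J=5]  = 0
N = |F - K|  [with F=0, K=8]  = 8

8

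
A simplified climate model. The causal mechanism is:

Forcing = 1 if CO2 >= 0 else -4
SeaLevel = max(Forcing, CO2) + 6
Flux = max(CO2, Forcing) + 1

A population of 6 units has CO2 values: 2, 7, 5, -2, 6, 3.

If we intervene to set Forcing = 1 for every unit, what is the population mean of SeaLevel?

do(Forcing=1) breaks Forcing's dependence on CO2. With Forcing=1 fixed, SeaLevel across the units is 8, 13, 11, 7, 12, 9, mean 10.

10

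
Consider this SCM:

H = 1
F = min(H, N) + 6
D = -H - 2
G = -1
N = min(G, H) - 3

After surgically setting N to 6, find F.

7

Intervening sets N = 6 and removes its equation (N = min(G, H) - 3).
F = min(H, N) + 6  [with H=1, N=6]  = 7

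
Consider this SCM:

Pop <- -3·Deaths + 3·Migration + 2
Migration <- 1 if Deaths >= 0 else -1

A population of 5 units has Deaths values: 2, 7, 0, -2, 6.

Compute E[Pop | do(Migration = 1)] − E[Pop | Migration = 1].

3.45

The intervention sets Migration=1 in all 5 units regardless of Deaths. Recomputing Pop per unit gives -1, -16, 5, 11, -13; average -2.8.
Observing Migration=1 restricts to units where Migration's equation naturally yields 1: Deaths ∈ {2, 7, 0, 6}. In that subpopulation Pop = -1, -16, 5, -13, mean -6.25.
Difference = -2.8 − (-6.25) = 3.45.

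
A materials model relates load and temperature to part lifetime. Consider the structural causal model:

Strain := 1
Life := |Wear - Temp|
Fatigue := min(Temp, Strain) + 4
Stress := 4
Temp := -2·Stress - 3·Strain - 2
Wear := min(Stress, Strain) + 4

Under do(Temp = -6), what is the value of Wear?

5

The intervention breaks the incoming arrows to Temp: Temp := -2·Stress - 3·Strain - 2 no longer applies, and Temp = -6.
Wear is not downstream of the intervention, so its value is determined by the original equations.
Wear = min(Stress, Strain) + 4  [with Stress=4, Strain=1]  = 5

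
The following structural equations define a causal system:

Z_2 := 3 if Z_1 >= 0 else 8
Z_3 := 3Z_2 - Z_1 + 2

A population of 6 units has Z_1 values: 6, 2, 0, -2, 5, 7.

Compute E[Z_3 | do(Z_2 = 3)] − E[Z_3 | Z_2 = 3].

do(Z_2=3) breaks Z_2's dependence on Z_1. With Z_2=3 fixed, Z_3 across the units is 5, 9, 11, 13, 6, 4, mean 8.
Conditioning on Z_2=3 selects the 5 unit(s) with Z_1 ∈ {6, 2, 0, 5, 7}. Their Z_3 values: 5, 9, 11, 6, 4. Mean = 7.
Difference = 8 − 7 = 1.

1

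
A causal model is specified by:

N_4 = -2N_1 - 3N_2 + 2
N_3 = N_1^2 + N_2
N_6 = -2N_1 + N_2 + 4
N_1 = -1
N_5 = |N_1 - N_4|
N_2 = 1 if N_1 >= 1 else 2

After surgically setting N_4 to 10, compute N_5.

Intervening sets N_4 = 10 and removes its equation (N_4 = -2N_1 - 3N_2 + 2).
N_5 = |N_1 - N_4|  [with N_1=-1, N_4=10]  = 11

11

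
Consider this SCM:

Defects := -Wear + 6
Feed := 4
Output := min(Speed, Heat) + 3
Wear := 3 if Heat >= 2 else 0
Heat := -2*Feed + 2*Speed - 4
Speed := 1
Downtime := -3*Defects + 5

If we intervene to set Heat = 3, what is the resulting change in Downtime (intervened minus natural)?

9

The intervention breaks the incoming arrows to Heat: Heat := -2*Feed + 2*Speed - 4 no longer applies, and Heat = 3.
Wear = 3 if Heat >= 2 else 0  [with Heat=3]  = 3
Defects = -Wear + 6  [with Wear=3]  = 3
Downtime = -3*Defects + 5  [with Defects=3]  = -4
Without intervention: Heat = -2*Feed + 2*Speed - 4  [with Feed=4, Speed=1]  = -10; Wear = 3 if Heat >= 2 else 0  [with Heat=-10]  = 0; Defects = -Wear + 6  [with Wear=0]  = 6; Downtime = -3*Defects + 5  [with Defects=6]  = -13.
Change = -4 − (-13) = 9.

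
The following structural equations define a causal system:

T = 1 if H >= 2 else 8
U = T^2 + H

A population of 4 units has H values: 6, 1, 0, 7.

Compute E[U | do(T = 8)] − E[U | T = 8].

do(T=8) breaks T's dependence on H. With T=8 fixed, U across the units is 70, 65, 64, 71, mean 67.5.
Observing T=8 restricts to units where T's equation naturally yields 8: H ∈ {1, 0}. In that subpopulation U = 65, 64, mean 64.5.
Difference = 67.5 − 64.5 = 3.

3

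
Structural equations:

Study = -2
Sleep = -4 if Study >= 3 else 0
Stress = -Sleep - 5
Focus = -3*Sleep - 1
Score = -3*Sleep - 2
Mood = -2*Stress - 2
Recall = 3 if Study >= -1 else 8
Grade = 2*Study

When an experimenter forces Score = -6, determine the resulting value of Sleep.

Under do(Score=-6), the mechanism Score = -3*Sleep - 2 is discarded; Score is fixed at -6.
No directed path runs from Score to Sleep, so Sleep keeps its natural value.
Sleep = -4 if Study >= 3 else 0  [with Study=-2]  = 0

0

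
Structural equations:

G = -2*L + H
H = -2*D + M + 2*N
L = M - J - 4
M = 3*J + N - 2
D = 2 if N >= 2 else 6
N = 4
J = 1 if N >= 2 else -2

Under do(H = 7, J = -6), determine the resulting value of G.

Setting H = 7, J = -6 by intervention discards those variables' equations.
M = 3*J + N - 2  [with J=-6, N=4]  = -16
L = M - J - 4  [with M=-16, J=-6]  = -14
G = -2*L + H  [with L=-14, H=7]  = 35

35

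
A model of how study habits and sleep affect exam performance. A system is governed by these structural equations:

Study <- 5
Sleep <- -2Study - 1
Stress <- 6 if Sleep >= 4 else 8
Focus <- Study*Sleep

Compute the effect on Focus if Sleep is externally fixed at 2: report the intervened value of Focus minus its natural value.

65

Under do(Sleep=2), the mechanism Sleep <- -2Study - 1 is discarded; Sleep is fixed at 2.
Focus = Study*Sleep  [with Study=5, Sleep=2]  = 10
Without intervention: Sleep = -2Study - 1  [with Study=5]  = -11; Focus = Study*Sleep  [with Study=5, Sleep=-11]  = -55.
Change = 10 − (-55) = 65.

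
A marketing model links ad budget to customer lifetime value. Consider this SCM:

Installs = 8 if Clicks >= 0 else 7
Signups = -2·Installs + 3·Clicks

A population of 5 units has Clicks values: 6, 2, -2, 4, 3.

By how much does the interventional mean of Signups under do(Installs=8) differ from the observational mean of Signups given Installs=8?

Under do(Installs=8), Installs's equation is replaced by Installs=8 for every unit. Per-unit Signups: 2, -10, -22, -4, -7. Mean = -8.2.
Conditioning on Installs=8 selects the 4 unit(s) with Clicks ∈ {6, 2, 4, 3}. Their Signups values: 2, -10, -4, -7. Mean = -4.75.
Difference = -8.2 − (-4.75) = -3.45.

-3.45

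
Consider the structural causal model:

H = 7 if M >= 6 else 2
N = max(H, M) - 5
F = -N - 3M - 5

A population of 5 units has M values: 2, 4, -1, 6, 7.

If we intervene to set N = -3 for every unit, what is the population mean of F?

-12.8

Every unit gets N=-3 under the intervention. F values become -8, -14, 1, -20, -23; E[F|do(N=-3)] = -12.8.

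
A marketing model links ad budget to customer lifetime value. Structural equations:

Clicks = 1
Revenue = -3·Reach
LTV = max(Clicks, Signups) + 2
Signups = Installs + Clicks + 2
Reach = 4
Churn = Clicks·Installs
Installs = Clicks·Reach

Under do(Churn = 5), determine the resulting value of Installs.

do(Churn=5) replaces the equation Churn = Clicks·Installs with the constant Churn = 5.
Installs is not downstream of the intervention, so its value is determined by the original equations.
Installs = Clicks·Reach  [with Clicks=1, Reach=4]  = 4

4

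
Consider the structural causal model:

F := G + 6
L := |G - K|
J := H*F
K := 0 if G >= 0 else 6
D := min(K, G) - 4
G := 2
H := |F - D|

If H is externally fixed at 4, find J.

32

Under do(H=4), the mechanism H := |F - D| is discarded; H is fixed at 4.
F = G + 6  [with G=2]  = 8
J = H*F  [with H=4, F=8]  = 32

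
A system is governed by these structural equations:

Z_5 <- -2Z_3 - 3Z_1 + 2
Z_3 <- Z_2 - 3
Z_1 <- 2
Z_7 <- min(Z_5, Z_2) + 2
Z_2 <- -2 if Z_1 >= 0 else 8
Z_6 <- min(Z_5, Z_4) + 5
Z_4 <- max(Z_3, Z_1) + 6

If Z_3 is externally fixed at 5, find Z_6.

The intervention breaks the incoming arrows to Z_3: Z_3 <- Z_2 - 3 no longer applies, and Z_3 = 5.
Z_4 = max(Z_3, Z_1) + 6  [with Z_3=5, Z_1=2]  = 11
Z_5 = -2Z_3 - 3Z_1 + 2  [with Z_3=5, Z_1=2]  = -14
Z_6 = min(Z_5, Z_4) + 5  [with Z_5=-14, Z_4=11]  = -9

-9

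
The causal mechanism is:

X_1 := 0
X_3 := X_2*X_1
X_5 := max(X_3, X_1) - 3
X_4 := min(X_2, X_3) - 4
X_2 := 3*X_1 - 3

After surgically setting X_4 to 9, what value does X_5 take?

Intervening sets X_4 = 9 and removes its equation (X_4 := min(X_2, X_3) - 4).
No directed path runs from X_4 to X_5, so X_5 keeps its natural value.
X_2 = 3*X_1 - 3  [with X_1=0]  = -3
X_3 = X_2*X_1  [with X_2=-3, X_1=0]  = 0
X_5 = max(X_3, X_1) - 3  [with X_3=0, X_1=0]  = -3

-3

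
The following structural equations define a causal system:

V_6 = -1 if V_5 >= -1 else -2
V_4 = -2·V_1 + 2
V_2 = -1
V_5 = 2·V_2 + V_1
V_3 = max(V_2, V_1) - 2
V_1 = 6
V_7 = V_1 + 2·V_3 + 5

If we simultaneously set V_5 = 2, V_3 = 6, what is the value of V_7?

23

The joint intervention fixes V_5 = 2, V_3 = 6, removing each variable's own equation.
V_7 = V_1 + 2·V_3 + 5  [with V_1=6, V_3=6]  = 23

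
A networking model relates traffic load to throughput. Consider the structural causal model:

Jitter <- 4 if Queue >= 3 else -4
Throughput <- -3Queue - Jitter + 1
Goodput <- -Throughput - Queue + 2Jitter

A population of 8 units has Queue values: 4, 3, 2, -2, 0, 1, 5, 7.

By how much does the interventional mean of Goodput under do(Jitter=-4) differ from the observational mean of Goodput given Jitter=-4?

4.5

do(Jitter=-4) breaks Jitter's dependence on Queue. With Jitter=-4 fixed, Goodput across the units is -5, -7, -9, -17, -13, -11, -3, 1, mean -8.
Conditioning on Jitter=-4 selects the 4 unit(s) with Queue ∈ {2, -2, 0, 1}. Their Goodput values: -9, -17, -13, -11. Mean = -12.5.
Difference = -8 − (-12.5) = 4.5.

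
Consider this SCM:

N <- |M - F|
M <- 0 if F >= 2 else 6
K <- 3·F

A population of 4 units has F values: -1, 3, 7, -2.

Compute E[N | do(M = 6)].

4.75

Every unit gets M=6 under the intervention. N values become 7, 3, 1, 8; E[N|do(M=6)] = 4.75.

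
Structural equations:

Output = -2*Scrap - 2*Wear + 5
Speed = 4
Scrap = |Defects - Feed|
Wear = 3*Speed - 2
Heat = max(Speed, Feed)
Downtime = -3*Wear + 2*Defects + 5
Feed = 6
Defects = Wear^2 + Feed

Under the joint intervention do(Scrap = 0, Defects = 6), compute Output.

-15

Setting Scrap = 0, Defects = 6 by intervention discards those variables' equations.
Wear = 3*Speed - 2  [with Speed=4]  = 10
Output = -2*Scrap - 2*Wear + 5  [with Scrap=0, Wear=10]  = -15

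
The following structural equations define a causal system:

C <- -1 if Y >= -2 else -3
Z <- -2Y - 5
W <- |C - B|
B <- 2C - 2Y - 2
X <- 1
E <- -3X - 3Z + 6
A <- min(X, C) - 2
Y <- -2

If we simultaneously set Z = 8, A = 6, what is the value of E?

Setting Z = 8, A = 6 by intervention discards those variables' equations.
E = -3X - 3Z + 6  [with X=1, Z=8]  = -21

-21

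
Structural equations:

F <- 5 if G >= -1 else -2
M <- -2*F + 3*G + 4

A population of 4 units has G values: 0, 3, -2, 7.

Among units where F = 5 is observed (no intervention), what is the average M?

4

Observing F=5 restricts to units where F's equation naturally yields 5: G ∈ {0, 3, 7}. In that subpopulation M = -6, 3, 15, mean 4.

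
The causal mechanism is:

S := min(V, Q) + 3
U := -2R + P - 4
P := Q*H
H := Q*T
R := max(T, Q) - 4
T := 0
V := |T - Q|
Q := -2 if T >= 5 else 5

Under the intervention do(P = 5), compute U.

-1

Intervening sets P = 5 and removes its equation (P := Q*H).
Q = -2 if T >= 5 else 5  [with T=0]  = 5
R = max(T, Q) - 4  [with T=0, Q=5]  = 1
U = -2R + P - 4  [with R=1, P=5]  = -1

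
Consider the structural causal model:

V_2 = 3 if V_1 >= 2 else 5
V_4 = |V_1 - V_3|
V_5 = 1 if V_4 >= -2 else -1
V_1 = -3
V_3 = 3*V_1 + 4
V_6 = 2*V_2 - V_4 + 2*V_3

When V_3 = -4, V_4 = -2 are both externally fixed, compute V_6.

Setting V_3 = -4, V_4 = -2 by intervention discards those variables' equations.
V_2 = 3 if V_1 >= 2 else 5  [with V_1=-3]  = 5
V_6 = 2*V_2 - V_4 + 2*V_3  [with V_2=5, V_4=-2, V_3=-4]  = 4

4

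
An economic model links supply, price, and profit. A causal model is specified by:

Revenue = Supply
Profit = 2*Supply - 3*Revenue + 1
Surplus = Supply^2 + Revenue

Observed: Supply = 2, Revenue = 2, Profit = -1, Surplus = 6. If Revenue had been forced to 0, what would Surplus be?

4

Under do(Revenue=0), the mechanism Revenue = Supply is discarded; Revenue is fixed at 0.
Surplus = Supply^2 + Revenue  [with Supply=2, Revenue=0]  = 4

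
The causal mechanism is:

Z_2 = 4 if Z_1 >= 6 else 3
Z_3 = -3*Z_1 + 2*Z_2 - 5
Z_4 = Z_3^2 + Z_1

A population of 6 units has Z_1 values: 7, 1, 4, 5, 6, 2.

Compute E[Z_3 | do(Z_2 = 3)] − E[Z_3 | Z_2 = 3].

-3.5

do(Z_2=3) breaks Z_2's dependence on Z_1. With Z_2=3 fixed, Z_3 across the units is -20, -2, -11, -14, -17, -5, mean -11.5.
E[Z_3|Z_2=3] averages over only the 4 units with Z_2=3 (Z_1 = 1, 4, 5, 2): Z_3 = -2, -11, -14, -5, mean -8.
Difference = -11.5 − (-8) = -3.5.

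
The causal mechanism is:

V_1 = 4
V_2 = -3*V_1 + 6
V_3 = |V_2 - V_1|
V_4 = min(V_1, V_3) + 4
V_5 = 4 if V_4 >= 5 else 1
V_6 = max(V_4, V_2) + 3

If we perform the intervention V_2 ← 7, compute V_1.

4

Under do(V_2=7), the mechanism V_2 = -3*V_1 + 6 is discarded; V_2 is fixed at 7.
V_1 is not downstream of the intervention, so its value is determined by the original equations.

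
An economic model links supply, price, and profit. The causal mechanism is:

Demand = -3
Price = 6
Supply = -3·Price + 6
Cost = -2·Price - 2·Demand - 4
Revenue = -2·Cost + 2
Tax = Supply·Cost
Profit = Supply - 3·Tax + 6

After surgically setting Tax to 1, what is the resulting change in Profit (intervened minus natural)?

Intervening sets Tax = 1 and removes its equation (Tax = Supply·Cost).
Supply = -3·Price + 6  [with Price=6]  = -12
Profit = Supply - 3·Tax + 6  [with Supply=-12, Tax=1]  = -9
Without intervention: Supply = -3·Price + 6  [with Price=6]  = -12; Cost = -2·Price - 2·Demand - 4  [with Price=6, Demand=-3]  = -10; Tax = Supply·Cost  [with Supply=-12, Cost=-10]  = 120; Profit = Supply - 3·Tax + 6  [with Supply=-12, Tax=120]  = -366.
Change = -9 − (-366) = 357.

357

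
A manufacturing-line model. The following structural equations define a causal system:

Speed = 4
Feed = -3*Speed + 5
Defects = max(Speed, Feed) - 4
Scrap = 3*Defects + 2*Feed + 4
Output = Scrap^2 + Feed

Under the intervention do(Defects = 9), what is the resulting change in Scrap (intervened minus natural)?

27

The intervention breaks the incoming arrows to Defects: Defects = max(Speed, Feed) - 4 no longer applies, and Defects = 9.
Feed = -3*Speed + 5  [with Speed=4]  = -7
Scrap = 3*Defects + 2*Feed + 4  [with Defects=9, Feed=-7]  = 17
Without intervention: Feed = -3*Speed + 5  [with Speed=4]  = -7; Defects = max(Speed, Feed) - 4  [with Speed=4, Feed=-7]  = 0; Scrap = 3*Defects + 2*Feed + 4  [with Defects=0, Feed=-7]  = -10.
Change = 17 − (-10) = 27.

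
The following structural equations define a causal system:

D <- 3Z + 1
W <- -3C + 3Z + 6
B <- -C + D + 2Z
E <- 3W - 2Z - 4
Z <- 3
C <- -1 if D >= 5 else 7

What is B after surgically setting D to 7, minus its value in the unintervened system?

Under do(D=7), the mechanism D <- 3Z + 1 is discarded; D is fixed at 7.
C = -1 if D >= 5 else 7  [with D=7]  = -1
B = -C + D + 2Z  [with C=-1, D=7, Z=3]  = 14
Without intervention: D = 3Z + 1  [with Z=3]  = 10; C = -1 if D >= 5 else 7  [with D=10]  = -1; B = -C + D + 2Z  [with C=-1, D=10, Z=3]  = 17.
Change = 14 − 17 = -3.

-3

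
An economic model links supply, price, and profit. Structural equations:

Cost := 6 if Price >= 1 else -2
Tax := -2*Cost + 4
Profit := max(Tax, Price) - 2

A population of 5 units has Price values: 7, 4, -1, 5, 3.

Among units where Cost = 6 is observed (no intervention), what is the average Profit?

Conditioning on Cost=6 selects the 4 unit(s) with Price ∈ {7, 4, 5, 3}. Their Profit values: 5, 2, 3, 1. Mean = 2.75.

2.75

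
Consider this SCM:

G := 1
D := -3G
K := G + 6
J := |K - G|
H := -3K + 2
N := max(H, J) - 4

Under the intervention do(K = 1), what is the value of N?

-4

Under do(K=1), the mechanism K := G + 6 is discarded; K is fixed at 1.
H = -3K + 2  [with K=1]  = -1
J = |K - G|  [with K=1, G=1]  = 0
N = max(H, J) - 4  [with H=-1, J=0]  = -4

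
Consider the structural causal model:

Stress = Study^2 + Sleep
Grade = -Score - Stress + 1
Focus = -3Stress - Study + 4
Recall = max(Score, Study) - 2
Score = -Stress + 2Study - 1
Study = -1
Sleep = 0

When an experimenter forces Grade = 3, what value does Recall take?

-3

Intervening sets Grade = 3 and removes its equation (Grade = -Score - Stress + 1).
Since Recall is not a descendant of the intervened variable, it is unaffected.
Stress = Study^2 + Sleep  [with Study=-1, Sleep=0]  = 1
Score = -Stress + 2Study - 1  [with Stress=1, Study=-1]  = -4
Recall = max(Score, Study) - 2  [with Score=-4, Study=-1]  = -3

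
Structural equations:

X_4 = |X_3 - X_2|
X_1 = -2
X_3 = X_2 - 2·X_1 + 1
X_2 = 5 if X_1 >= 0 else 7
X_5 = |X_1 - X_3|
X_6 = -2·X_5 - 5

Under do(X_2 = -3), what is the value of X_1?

-2

Under do(X_2=-3), the mechanism X_2 = 5 if X_1 >= 0 else 7 is discarded; X_2 is fixed at -3.
X_1 is not downstream of the intervention, so its value is determined by the original equations.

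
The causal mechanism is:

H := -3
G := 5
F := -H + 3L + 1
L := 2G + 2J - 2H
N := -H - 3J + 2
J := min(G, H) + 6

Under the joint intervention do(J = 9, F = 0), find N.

-22

The joint intervention fixes J = 9, F = 0, removing each variable's own equation.
N = -H - 3J + 2  [with H=-3, J=9]  = -22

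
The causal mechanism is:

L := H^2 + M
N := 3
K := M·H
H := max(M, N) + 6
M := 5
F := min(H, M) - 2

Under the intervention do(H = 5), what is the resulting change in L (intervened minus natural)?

-96

do(H=5) replaces the equation H := max(M, N) + 6 with the constant H = 5.
L = H^2 + M  [with H=5, M=5]  = 30
Without intervention: H = max(M, N) + 6  [with M=5, N=3]  = 11; L = H^2 + M  [with H=11, M=5]  = 126.
Change = 30 − 126 = -96.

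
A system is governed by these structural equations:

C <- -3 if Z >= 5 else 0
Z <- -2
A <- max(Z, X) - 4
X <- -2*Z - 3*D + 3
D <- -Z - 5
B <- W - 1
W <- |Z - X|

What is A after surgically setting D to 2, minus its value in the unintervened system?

-15

Under do(D=2), the mechanism D <- -Z - 5 is discarded; D is fixed at 2.
X = -2*Z - 3*D + 3  [with Z=-2, D=2]  = 1
A = max(Z, X) - 4  [with Z=-2, X=1]  = -3
Without intervention: D = -Z - 5  [with Z=-2]  = -3; X = -2*Z - 3*D + 3  [with Z=-2, D=-3]  = 16; A = max(Z, X) - 4  [with Z=-2, X=16]  = 12.
Change = -3 − 12 = -15.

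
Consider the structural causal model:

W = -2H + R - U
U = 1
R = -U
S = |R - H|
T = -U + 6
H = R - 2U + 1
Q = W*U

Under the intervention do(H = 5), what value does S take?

6

do(H=5) replaces the equation H = R - 2U + 1 with the constant H = 5.
R = -U  [with U=1]  = -1
S = |R - H|  [with R=-1, H=5]  = 6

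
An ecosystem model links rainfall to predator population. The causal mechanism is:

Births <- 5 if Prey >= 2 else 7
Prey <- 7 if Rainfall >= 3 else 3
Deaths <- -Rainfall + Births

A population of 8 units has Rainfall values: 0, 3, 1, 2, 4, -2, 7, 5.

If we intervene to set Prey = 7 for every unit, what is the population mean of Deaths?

2.5

Under do(Prey=7), Prey's equation is replaced by Prey=7 for every unit. Per-unit Deaths: 5, 2, 4, 3, 1, 7, -2, 0. Mean = 2.5.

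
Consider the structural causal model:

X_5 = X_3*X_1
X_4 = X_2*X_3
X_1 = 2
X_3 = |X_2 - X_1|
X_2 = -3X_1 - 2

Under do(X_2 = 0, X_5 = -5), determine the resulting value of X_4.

0

The joint intervention fixes X_2 = 0, X_5 = -5, removing each variable's own equation.
X_3 = |X_2 - X_1|  [with X_2=0, X_1=2]  = 2
X_4 = X_2*X_3  [with X_2=0, X_3=2]  = 0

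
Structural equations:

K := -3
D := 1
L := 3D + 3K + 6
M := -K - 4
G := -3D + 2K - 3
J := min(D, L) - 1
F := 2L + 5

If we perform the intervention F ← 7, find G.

The intervention breaks the incoming arrows to F: F := 2L + 5 no longer applies, and F = 7.
G is not downstream of the intervention, so its value is determined by the original equations.
G = -3D + 2K - 3  [with D=1, K=-3]  = -12

-12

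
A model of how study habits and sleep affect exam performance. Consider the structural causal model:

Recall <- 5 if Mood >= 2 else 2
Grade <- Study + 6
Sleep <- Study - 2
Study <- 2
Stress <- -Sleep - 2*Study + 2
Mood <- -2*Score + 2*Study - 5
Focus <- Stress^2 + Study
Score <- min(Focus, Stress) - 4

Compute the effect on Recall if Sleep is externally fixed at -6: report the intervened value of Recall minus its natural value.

Under do(Sleep=-6), the mechanism Sleep <- Study - 2 is discarded; Sleep is fixed at -6.
Stress = -Sleep - 2*Study + 2  [with Sleep=-6, Study=2]  = 4
Focus = Stress^2 + Study  [with Stress=4, Study=2]  = 18
Score = min(Focus, Stress) - 4  [with Focus=18, Stress=4]  = 0
Mood = -2*Score + 2*Study - 5  [with Score=0, Study=2]  = -1
Recall = 5 if Mood >= 2 else 2  [with Mood=-1]  = 2
Without intervention: Sleep = Study - 2  [with Study=2]  = 0; Stress = -Sleep - 2*Study + 2  [with Sleep=0, Study=2]  = -2; Focus = Stress^2 + Study  [with Stress=-2, Study=2]  = 6; Score = min(Focus, Stress) - 4  [with Focus=6, Stress=-2]  = -6; Mood = -2*Score + 2*Study - 5  [with Score=-6, Study=2]  = 11; Recall = 5 if Mood >= 2 else 2  [with Mood=11]  = 5.
Change = 2 − 5 = -3.

-3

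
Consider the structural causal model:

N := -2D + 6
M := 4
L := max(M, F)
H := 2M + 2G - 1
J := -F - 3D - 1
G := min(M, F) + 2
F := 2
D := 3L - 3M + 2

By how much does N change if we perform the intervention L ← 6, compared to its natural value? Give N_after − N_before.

-12

The intervention breaks the incoming arrows to L: L := max(M, F) no longer applies, and L = 6.
D = 3L - 3M + 2  [with L=6, M=4]  = 8
N = -2D + 6  [with D=8]  = -10
Without intervention: L = max(M, F)  [with M=4, F=2]  = 4; D = 3L - 3M + 2  [with L=4, M=4]  = 2; N = -2D + 6  [with D=2]  = 2.
Change = -10 − 2 = -12.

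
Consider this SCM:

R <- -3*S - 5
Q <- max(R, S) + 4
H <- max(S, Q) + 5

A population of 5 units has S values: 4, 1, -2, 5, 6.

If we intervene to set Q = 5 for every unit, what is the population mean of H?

Under do(Q=5), Q's equation is replaced by Q=5 for every unit. Per-unit H: 10, 10, 10, 10, 11. Mean = 10.2.

10.2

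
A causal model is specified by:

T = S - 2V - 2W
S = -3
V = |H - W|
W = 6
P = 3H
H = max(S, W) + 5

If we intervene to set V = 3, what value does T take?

Intervening sets V = 3 and removes its equation (V = |H - W|).
T = S - 2V - 2W  [with S=-3, V=3, W=6]  = -21

-21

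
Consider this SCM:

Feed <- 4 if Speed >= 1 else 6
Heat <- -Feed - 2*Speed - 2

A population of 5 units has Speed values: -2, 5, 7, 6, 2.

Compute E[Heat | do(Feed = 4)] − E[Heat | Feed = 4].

Every unit gets Feed=4 under the intervention. Heat values become -2, -16, -20, -18, -10; E[Heat|do(Feed=4)] = -13.2.
Conditioning on Feed=4 selects the 4 unit(s) with Speed ∈ {5, 7, 6, 2}. Their Heat values: -16, -20, -18, -10. Mean = -16.
Difference = -13.2 − (-16) = 2.8.

2.8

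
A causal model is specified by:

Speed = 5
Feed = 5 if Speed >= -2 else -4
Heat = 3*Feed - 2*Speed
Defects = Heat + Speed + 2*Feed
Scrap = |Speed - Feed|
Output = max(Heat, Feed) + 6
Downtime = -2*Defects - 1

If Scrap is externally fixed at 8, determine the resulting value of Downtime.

-41

Under do(Scrap=8), the mechanism Scrap = |Speed - Feed| is discarded; Scrap is fixed at 8.
Since Downtime is not a descendant of the intervened variable, it is unaffected.
Feed = 5 if Speed >= -2 else -4  [with Speed=5]  = 5
Heat = 3*Feed - 2*Speed  [with Feed=5, Speed=5]  = 5
Defects = Heat + Speed + 2*Feed  [with Heat=5, Speed=5, Feed=5]  = 20
Downtime = -2*Defects - 1  [with Defects=20]  = -41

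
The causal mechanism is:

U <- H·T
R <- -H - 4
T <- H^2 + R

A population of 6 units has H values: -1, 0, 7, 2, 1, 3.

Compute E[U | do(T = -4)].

do(T=-4) breaks T's dependence on H. With T=-4 fixed, U across the units is 4, 0, -28, -8, -4, -12, mean -8.

-8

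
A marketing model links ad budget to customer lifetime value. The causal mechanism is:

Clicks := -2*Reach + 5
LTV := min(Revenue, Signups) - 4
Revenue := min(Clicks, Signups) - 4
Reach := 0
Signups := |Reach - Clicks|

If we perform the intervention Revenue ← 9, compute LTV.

1

Intervening sets Revenue = 9 and removes its equation (Revenue := min(Clicks, Signups) - 4).
Clicks = -2*Reach + 5  [with Reach=0]  = 5
Signups = |Reach - Clicks|  [with Reach=0, Clicks=5]  = 5
LTV = min(Revenue, Signups) - 4  [with Revenue=9, Signups=5]  = 1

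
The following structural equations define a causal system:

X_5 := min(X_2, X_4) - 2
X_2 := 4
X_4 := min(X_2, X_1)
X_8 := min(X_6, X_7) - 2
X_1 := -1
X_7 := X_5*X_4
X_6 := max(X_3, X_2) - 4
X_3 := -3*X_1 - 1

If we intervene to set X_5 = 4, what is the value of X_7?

Under do(X_5=4), the mechanism X_5 := min(X_2, X_4) - 2 is discarded; X_5 is fixed at 4.
X_4 = min(X_2, X_1)  [with X_2=4, X_1=-1]  = -1
X_7 = X_5*X_4  [with X_5=4, X_4=-1]  = -4

-4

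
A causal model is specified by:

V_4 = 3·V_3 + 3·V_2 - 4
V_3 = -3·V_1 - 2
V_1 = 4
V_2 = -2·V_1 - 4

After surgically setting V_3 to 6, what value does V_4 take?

The intervention breaks the incoming arrows to V_3: V_3 = -3·V_1 - 2 no longer applies, and V_3 = 6.
V_2 = -2·V_1 - 4  [with V_1=4]  = -12
V_4 = 3·V_3 + 3·V_2 - 4  [with V_3=6, V_2=-12]  = -22

-22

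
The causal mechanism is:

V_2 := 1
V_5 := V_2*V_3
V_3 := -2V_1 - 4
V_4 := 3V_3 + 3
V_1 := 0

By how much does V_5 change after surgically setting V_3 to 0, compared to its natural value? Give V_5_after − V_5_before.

do(V_3=0) replaces the equation V_3 := -2V_1 - 4 with the constant V_3 = 0.
V_5 = V_2*V_3  [with V_2=1, V_3=0]  = 0
Without intervention: V_3 = -2V_1 - 4  [with V_1=0]  = -4; V_5 = V_2*V_3  [with V_2=1, V_3=-4]  = -4.
Change = 0 − (-4) = 4.

4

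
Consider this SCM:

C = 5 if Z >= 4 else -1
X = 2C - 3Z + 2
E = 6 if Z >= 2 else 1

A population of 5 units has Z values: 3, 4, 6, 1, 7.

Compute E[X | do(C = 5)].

-0.6

Under do(C=5), C's equation is replaced by C=5 for every unit. Per-unit X: 3, 0, -6, 9, -9. Mean = -0.6.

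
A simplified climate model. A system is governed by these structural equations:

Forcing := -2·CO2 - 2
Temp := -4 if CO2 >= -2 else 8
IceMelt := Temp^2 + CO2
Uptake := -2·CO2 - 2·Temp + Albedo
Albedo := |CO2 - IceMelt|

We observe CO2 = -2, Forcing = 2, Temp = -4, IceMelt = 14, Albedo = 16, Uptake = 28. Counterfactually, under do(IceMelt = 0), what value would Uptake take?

14

Under do(IceMelt=0), the mechanism IceMelt := Temp^2 + CO2 is discarded; IceMelt is fixed at 0.
Temp = -4 if CO2 >= -2 else 8  [with CO2=-2]  = -4
Albedo = |CO2 - IceMelt|  [with CO2=-2, IceMelt=0]  = 2
Uptake = -2·CO2 - 2·Temp + Albedo  [with CO2=-2, Temp=-4, Albedo=2]  = 14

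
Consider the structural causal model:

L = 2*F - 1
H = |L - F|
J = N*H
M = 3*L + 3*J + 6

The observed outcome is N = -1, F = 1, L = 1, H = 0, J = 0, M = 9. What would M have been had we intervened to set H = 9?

Under do(H=9), the mechanism H = |L - F| is discarded; H is fixed at 9.
L = 2*F - 1  [with F=1]  = 1
J = N*H  [with N=-1, H=9]  = -9
M = 3*L + 3*J + 6  [with L=1, J=-9]  = -18

-18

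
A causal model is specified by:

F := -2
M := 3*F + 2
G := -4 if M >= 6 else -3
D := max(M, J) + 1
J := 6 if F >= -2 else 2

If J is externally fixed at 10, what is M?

-4

Under do(J=10), the mechanism J := 6 if F >= -2 else 2 is discarded; J is fixed at 10.
Since M is not a descendant of the intervened variable, it is unaffected.
M = 3*F + 2  [with F=-2]  = -4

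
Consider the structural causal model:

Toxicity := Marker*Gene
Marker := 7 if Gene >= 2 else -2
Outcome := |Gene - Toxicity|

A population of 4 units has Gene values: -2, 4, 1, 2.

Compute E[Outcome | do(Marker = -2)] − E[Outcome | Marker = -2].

2.25

Under do(Marker=-2), Marker's equation is replaced by Marker=-2 for every unit. Per-unit Outcome: 6, 12, 3, 6. Mean = 6.75.
E[Outcome|Marker=-2] averages over only the 2 units with Marker=-2 (Gene = -2, 1): Outcome = 6, 3, mean 4.5.
Difference = 6.75 − 4.5 = 2.25.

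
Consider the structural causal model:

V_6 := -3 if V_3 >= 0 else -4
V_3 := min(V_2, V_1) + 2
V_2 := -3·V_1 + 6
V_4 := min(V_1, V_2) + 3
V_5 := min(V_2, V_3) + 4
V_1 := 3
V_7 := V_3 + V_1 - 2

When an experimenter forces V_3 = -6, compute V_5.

do(V_3=-6) replaces the equation V_3 := min(V_2, V_1) + 2 with the constant V_3 = -6.
V_2 = -3·V_1 + 6  [with V_1=3]  = -3
V_5 = min(V_2, V_3) + 4  [with V_2=-3, V_3=-6]  = -2

-2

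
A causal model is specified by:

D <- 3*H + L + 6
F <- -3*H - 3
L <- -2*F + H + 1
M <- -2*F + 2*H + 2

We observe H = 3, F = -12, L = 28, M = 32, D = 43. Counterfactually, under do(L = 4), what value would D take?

19

do(L=4) replaces the equation L <- -2*F + H + 1 with the constant L = 4.
D = 3*H + L + 6  [with H=3, L=4]  = 19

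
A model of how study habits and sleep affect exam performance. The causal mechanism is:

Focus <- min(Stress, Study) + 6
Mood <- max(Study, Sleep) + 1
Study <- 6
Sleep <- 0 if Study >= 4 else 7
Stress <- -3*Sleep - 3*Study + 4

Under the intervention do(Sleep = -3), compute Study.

6

Under do(Sleep=-3), the mechanism Sleep <- 0 if Study >= 4 else 7 is discarded; Sleep is fixed at -3.
Study is not downstream of the intervention, so its value is determined by the original equations.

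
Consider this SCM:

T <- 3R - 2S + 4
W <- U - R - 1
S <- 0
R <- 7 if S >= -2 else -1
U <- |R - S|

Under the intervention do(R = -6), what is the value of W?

do(R=-6) replaces the equation R <- 7 if S >= -2 else -1 with the constant R = -6.
U = |R - S|  [with R=-6, S=0]  = 6
W = U - R - 1  [with U=6, R=-6]  = 11

11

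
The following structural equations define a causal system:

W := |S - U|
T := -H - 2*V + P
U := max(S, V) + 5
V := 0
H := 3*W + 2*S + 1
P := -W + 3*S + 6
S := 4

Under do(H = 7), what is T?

Under do(H=7), the mechanism H := 3*W + 2*S + 1 is discarded; H is fixed at 7.
U = max(S, V) + 5  [with S=4, V=0]  = 9
W = |S - U|  [with S=4, U=9]  = 5
P = -W + 3*S + 6  [with W=5, S=4]  = 13
T = -H - 2*V + P  [with H=7, V=0, P=13]  = 6

6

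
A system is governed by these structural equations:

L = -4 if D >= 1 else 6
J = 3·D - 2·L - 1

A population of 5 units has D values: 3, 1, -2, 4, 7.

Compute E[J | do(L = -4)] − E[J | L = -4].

-3.45

do(L=-4) breaks L's dependence on D. With L=-4 fixed, J across the units is 16, 10, 1, 19, 28, mean 14.8.
Conditioning on L=-4 selects the 4 unit(s) with D ∈ {3, 1, 4, 7}. Their J values: 16, 10, 19, 28. Mean = 18.25.
Difference = 14.8 − 18.25 = -3.45.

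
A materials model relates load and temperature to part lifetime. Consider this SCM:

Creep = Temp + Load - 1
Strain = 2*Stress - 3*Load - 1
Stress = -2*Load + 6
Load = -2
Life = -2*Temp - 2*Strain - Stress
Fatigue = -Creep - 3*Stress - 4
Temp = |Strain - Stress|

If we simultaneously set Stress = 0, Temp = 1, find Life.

Setting Stress = 0, Temp = 1 by intervention discards those variables' equations.
Strain = 2*Stress - 3*Load - 1  [with Stress=0, Load=-2]  = 5
Life = -2*Temp - 2*Strain - Stress  [with Temp=1, Strain=5, Stress=0]  = -12

-12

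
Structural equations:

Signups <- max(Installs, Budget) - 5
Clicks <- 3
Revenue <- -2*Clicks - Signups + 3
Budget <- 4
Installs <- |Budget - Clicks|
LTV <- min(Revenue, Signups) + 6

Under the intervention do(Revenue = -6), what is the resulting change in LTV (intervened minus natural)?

The intervention breaks the incoming arrows to Revenue: Revenue <- -2*Clicks - Signups + 3 no longer applies, and Revenue = -6.
Installs = |Budget - Clicks|  [with Budget=4, Clicks=3]  = 1
Signups = max(Installs, Budget) - 5  [with Installs=1, Budget=4]  = -1
LTV = min(Revenue, Signups) + 6  [with Revenue=-6, Signups=-1]  = 0
Without intervention: Installs = |Budget - Clicks|  [with Budget=4, Clicks=3]  = 1; Signups = max(Installs, Budget) - 5  [with Installs=1, Budget=4]  = -1; Revenue = -2*Clicks - Signups + 3  [with Clicks=3, Signups=-1]  = -2; LTV = min(Revenue, Signups) + 6  [with Revenue=-2, Signups=-1]  = 4.
Change = 0 − 4 = -4.

-4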